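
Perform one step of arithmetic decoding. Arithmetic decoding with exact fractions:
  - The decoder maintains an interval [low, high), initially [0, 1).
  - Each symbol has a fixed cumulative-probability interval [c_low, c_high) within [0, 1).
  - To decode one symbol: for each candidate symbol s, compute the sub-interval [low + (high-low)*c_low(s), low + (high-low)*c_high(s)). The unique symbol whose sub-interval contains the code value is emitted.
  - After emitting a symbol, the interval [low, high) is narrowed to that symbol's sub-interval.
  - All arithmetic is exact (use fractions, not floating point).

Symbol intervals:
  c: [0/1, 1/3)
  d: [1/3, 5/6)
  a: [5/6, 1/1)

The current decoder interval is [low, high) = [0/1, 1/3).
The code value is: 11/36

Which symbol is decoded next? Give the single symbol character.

Answer: a

Derivation:
Interval width = high − low = 1/3 − 0/1 = 1/3
Scaled code = (code − low) / width = (11/36 − 0/1) / 1/3 = 11/12
  c: [0/1, 1/3) 
  d: [1/3, 5/6) 
  a: [5/6, 1/1) ← scaled code falls here ✓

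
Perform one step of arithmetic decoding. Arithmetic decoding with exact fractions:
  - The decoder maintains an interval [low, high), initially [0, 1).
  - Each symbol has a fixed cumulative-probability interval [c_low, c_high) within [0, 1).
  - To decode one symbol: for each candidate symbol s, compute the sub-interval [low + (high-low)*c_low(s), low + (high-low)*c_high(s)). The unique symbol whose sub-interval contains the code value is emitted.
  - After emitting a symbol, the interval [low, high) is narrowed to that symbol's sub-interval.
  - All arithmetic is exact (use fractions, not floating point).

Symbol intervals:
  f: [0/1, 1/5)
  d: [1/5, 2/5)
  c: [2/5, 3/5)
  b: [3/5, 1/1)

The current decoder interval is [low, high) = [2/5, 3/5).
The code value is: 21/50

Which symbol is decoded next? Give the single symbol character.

Answer: f

Derivation:
Interval width = high − low = 3/5 − 2/5 = 1/5
Scaled code = (code − low) / width = (21/50 − 2/5) / 1/5 = 1/10
  f: [0/1, 1/5) ← scaled code falls here ✓
  d: [1/5, 2/5) 
  c: [2/5, 3/5) 
  b: [3/5, 1/1) 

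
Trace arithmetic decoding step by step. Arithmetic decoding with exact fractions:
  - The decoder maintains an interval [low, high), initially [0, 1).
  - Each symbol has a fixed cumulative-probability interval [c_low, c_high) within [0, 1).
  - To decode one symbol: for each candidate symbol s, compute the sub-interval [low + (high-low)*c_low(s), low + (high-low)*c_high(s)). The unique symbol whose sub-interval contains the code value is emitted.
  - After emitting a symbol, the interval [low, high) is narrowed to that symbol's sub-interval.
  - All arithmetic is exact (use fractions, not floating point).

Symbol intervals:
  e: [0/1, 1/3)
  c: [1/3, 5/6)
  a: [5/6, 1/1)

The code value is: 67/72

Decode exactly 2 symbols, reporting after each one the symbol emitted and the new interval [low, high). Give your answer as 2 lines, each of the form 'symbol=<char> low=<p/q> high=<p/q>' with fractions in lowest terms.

Answer: symbol=a low=5/6 high=1/1
symbol=c low=8/9 high=35/36

Derivation:
Step 1: interval [0/1, 1/1), width = 1/1 - 0/1 = 1/1
  'e': [0/1 + 1/1*0/1, 0/1 + 1/1*1/3) = [0/1, 1/3)
  'c': [0/1 + 1/1*1/3, 0/1 + 1/1*5/6) = [1/3, 5/6)
  'a': [0/1 + 1/1*5/6, 0/1 + 1/1*1/1) = [5/6, 1/1) <- contains code 67/72
  emit 'a', narrow to [5/6, 1/1)
Step 2: interval [5/6, 1/1), width = 1/1 - 5/6 = 1/6
  'e': [5/6 + 1/6*0/1, 5/6 + 1/6*1/3) = [5/6, 8/9)
  'c': [5/6 + 1/6*1/3, 5/6 + 1/6*5/6) = [8/9, 35/36) <- contains code 67/72
  'a': [5/6 + 1/6*5/6, 5/6 + 1/6*1/1) = [35/36, 1/1)
  emit 'c', narrow to [8/9, 35/36)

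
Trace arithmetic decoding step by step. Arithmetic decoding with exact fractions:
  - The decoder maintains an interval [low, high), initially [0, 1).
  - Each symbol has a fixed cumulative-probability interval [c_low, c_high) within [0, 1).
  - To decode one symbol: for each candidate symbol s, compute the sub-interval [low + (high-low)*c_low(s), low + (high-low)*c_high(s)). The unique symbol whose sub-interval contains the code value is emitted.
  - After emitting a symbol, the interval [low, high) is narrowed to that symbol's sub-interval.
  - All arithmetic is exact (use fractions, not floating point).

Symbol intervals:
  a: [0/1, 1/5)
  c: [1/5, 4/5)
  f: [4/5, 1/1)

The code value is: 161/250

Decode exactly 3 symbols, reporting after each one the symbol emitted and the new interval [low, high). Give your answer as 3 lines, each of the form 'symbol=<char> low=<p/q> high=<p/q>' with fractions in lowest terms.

Step 1: interval [0/1, 1/1), width = 1/1 - 0/1 = 1/1
  'a': [0/1 + 1/1*0/1, 0/1 + 1/1*1/5) = [0/1, 1/5)
  'c': [0/1 + 1/1*1/5, 0/1 + 1/1*4/5) = [1/5, 4/5) <- contains code 161/250
  'f': [0/1 + 1/1*4/5, 0/1 + 1/1*1/1) = [4/5, 1/1)
  emit 'c', narrow to [1/5, 4/5)
Step 2: interval [1/5, 4/5), width = 4/5 - 1/5 = 3/5
  'a': [1/5 + 3/5*0/1, 1/5 + 3/5*1/5) = [1/5, 8/25)
  'c': [1/5 + 3/5*1/5, 1/5 + 3/5*4/5) = [8/25, 17/25) <- contains code 161/250
  'f': [1/5 + 3/5*4/5, 1/5 + 3/5*1/1) = [17/25, 4/5)
  emit 'c', narrow to [8/25, 17/25)
Step 3: interval [8/25, 17/25), width = 17/25 - 8/25 = 9/25
  'a': [8/25 + 9/25*0/1, 8/25 + 9/25*1/5) = [8/25, 49/125)
  'c': [8/25 + 9/25*1/5, 8/25 + 9/25*4/5) = [49/125, 76/125)
  'f': [8/25 + 9/25*4/5, 8/25 + 9/25*1/1) = [76/125, 17/25) <- contains code 161/250
  emit 'f', narrow to [76/125, 17/25)

Answer: symbol=c low=1/5 high=4/5
symbol=c low=8/25 high=17/25
symbol=f low=76/125 high=17/25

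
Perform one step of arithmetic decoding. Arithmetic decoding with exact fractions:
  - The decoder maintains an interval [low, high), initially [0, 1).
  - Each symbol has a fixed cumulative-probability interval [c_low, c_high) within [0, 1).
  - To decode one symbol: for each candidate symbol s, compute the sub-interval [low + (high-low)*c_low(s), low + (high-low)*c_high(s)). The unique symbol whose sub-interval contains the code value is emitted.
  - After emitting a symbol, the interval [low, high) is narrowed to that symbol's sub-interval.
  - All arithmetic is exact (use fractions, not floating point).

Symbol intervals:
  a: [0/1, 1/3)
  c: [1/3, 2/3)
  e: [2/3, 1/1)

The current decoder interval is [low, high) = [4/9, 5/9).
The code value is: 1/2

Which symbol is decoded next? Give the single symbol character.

Interval width = high − low = 5/9 − 4/9 = 1/9
Scaled code = (code − low) / width = (1/2 − 4/9) / 1/9 = 1/2
  a: [0/1, 1/3) 
  c: [1/3, 2/3) ← scaled code falls here ✓
  e: [2/3, 1/1) 

Answer: c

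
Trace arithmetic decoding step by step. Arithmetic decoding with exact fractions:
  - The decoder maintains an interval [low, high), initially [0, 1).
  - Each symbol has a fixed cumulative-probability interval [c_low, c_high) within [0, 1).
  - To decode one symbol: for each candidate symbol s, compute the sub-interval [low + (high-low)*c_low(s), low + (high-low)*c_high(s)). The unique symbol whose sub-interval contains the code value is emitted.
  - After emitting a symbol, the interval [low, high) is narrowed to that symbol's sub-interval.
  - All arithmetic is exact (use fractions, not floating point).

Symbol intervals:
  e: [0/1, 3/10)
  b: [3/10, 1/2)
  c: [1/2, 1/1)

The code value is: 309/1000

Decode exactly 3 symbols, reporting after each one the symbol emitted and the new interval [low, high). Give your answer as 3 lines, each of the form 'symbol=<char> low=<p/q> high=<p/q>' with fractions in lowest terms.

Answer: symbol=b low=3/10 high=1/2
symbol=e low=3/10 high=9/25
symbol=e low=3/10 high=159/500

Derivation:
Step 1: interval [0/1, 1/1), width = 1/1 - 0/1 = 1/1
  'e': [0/1 + 1/1*0/1, 0/1 + 1/1*3/10) = [0/1, 3/10)
  'b': [0/1 + 1/1*3/10, 0/1 + 1/1*1/2) = [3/10, 1/2) <- contains code 309/1000
  'c': [0/1 + 1/1*1/2, 0/1 + 1/1*1/1) = [1/2, 1/1)
  emit 'b', narrow to [3/10, 1/2)
Step 2: interval [3/10, 1/2), width = 1/2 - 3/10 = 1/5
  'e': [3/10 + 1/5*0/1, 3/10 + 1/5*3/10) = [3/10, 9/25) <- contains code 309/1000
  'b': [3/10 + 1/5*3/10, 3/10 + 1/5*1/2) = [9/25, 2/5)
  'c': [3/10 + 1/5*1/2, 3/10 + 1/5*1/1) = [2/5, 1/2)
  emit 'e', narrow to [3/10, 9/25)
Step 3: interval [3/10, 9/25), width = 9/25 - 3/10 = 3/50
  'e': [3/10 + 3/50*0/1, 3/10 + 3/50*3/10) = [3/10, 159/500) <- contains code 309/1000
  'b': [3/10 + 3/50*3/10, 3/10 + 3/50*1/2) = [159/500, 33/100)
  'c': [3/10 + 3/50*1/2, 3/10 + 3/50*1/1) = [33/100, 9/25)
  emit 'e', narrow to [3/10, 159/500)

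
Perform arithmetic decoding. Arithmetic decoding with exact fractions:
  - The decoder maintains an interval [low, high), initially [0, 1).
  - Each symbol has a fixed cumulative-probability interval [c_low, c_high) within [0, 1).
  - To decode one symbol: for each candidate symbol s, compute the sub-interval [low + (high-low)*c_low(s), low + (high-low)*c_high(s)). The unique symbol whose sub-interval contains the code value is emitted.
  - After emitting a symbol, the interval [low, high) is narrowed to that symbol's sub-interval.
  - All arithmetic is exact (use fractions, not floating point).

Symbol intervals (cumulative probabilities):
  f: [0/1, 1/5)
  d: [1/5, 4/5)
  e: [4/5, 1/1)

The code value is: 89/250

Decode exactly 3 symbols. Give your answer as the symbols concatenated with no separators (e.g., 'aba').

Answer: ddf

Derivation:
Step 1: interval [0/1, 1/1), width = 1/1 - 0/1 = 1/1
  'f': [0/1 + 1/1*0/1, 0/1 + 1/1*1/5) = [0/1, 1/5)
  'd': [0/1 + 1/1*1/5, 0/1 + 1/1*4/5) = [1/5, 4/5) <- contains code 89/250
  'e': [0/1 + 1/1*4/5, 0/1 + 1/1*1/1) = [4/5, 1/1)
  emit 'd', narrow to [1/5, 4/5)
Step 2: interval [1/5, 4/5), width = 4/5 - 1/5 = 3/5
  'f': [1/5 + 3/5*0/1, 1/5 + 3/5*1/5) = [1/5, 8/25)
  'd': [1/5 + 3/5*1/5, 1/5 + 3/5*4/5) = [8/25, 17/25) <- contains code 89/250
  'e': [1/5 + 3/5*4/5, 1/5 + 3/5*1/1) = [17/25, 4/5)
  emit 'd', narrow to [8/25, 17/25)
Step 3: interval [8/25, 17/25), width = 17/25 - 8/25 = 9/25
  'f': [8/25 + 9/25*0/1, 8/25 + 9/25*1/5) = [8/25, 49/125) <- contains code 89/250
  'd': [8/25 + 9/25*1/5, 8/25 + 9/25*4/5) = [49/125, 76/125)
  'e': [8/25 + 9/25*4/5, 8/25 + 9/25*1/1) = [76/125, 17/25)
  emit 'f', narrow to [8/25, 49/125)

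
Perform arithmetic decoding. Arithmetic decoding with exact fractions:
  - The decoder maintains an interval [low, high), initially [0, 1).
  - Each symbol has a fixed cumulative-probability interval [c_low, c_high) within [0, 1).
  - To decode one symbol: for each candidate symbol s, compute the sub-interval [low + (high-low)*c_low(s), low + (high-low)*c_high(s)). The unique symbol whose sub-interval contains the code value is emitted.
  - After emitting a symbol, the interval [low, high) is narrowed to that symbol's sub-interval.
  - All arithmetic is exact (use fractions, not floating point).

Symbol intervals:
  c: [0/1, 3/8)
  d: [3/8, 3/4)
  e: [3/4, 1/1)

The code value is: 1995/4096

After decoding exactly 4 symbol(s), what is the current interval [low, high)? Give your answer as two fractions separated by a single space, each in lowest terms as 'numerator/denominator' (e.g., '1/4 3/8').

Answer: 123/256 1011/2048

Derivation:
Step 1: interval [0/1, 1/1), width = 1/1 - 0/1 = 1/1
  'c': [0/1 + 1/1*0/1, 0/1 + 1/1*3/8) = [0/1, 3/8)
  'd': [0/1 + 1/1*3/8, 0/1 + 1/1*3/4) = [3/8, 3/4) <- contains code 1995/4096
  'e': [0/1 + 1/1*3/4, 0/1 + 1/1*1/1) = [3/4, 1/1)
  emit 'd', narrow to [3/8, 3/4)
Step 2: interval [3/8, 3/4), width = 3/4 - 3/8 = 3/8
  'c': [3/8 + 3/8*0/1, 3/8 + 3/8*3/8) = [3/8, 33/64) <- contains code 1995/4096
  'd': [3/8 + 3/8*3/8, 3/8 + 3/8*3/4) = [33/64, 21/32)
  'e': [3/8 + 3/8*3/4, 3/8 + 3/8*1/1) = [21/32, 3/4)
  emit 'c', narrow to [3/8, 33/64)
Step 3: interval [3/8, 33/64), width = 33/64 - 3/8 = 9/64
  'c': [3/8 + 9/64*0/1, 3/8 + 9/64*3/8) = [3/8, 219/512)
  'd': [3/8 + 9/64*3/8, 3/8 + 9/64*3/4) = [219/512, 123/256)
  'e': [3/8 + 9/64*3/4, 3/8 + 9/64*1/1) = [123/256, 33/64) <- contains code 1995/4096
  emit 'e', narrow to [123/256, 33/64)
Step 4: interval [123/256, 33/64), width = 33/64 - 123/256 = 9/256
  'c': [123/256 + 9/256*0/1, 123/256 + 9/256*3/8) = [123/256, 1011/2048) <- contains code 1995/4096
  'd': [123/256 + 9/256*3/8, 123/256 + 9/256*3/4) = [1011/2048, 519/1024)
  'e': [123/256 + 9/256*3/4, 123/256 + 9/256*1/1) = [519/1024, 33/64)
  emit 'c', narrow to [123/256, 1011/2048)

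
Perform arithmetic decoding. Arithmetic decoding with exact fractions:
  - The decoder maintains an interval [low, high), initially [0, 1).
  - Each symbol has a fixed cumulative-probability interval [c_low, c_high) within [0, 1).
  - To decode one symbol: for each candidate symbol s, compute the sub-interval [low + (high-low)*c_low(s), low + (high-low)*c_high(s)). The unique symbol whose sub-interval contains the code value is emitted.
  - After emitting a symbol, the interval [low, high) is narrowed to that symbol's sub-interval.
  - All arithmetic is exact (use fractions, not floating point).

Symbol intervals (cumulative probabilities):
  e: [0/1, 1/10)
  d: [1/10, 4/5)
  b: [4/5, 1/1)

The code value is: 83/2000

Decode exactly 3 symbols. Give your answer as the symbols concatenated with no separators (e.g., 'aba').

Answer: edd

Derivation:
Step 1: interval [0/1, 1/1), width = 1/1 - 0/1 = 1/1
  'e': [0/1 + 1/1*0/1, 0/1 + 1/1*1/10) = [0/1, 1/10) <- contains code 83/2000
  'd': [0/1 + 1/1*1/10, 0/1 + 1/1*4/5) = [1/10, 4/5)
  'b': [0/1 + 1/1*4/5, 0/1 + 1/1*1/1) = [4/5, 1/1)
  emit 'e', narrow to [0/1, 1/10)
Step 2: interval [0/1, 1/10), width = 1/10 - 0/1 = 1/10
  'e': [0/1 + 1/10*0/1, 0/1 + 1/10*1/10) = [0/1, 1/100)
  'd': [0/1 + 1/10*1/10, 0/1 + 1/10*4/5) = [1/100, 2/25) <- contains code 83/2000
  'b': [0/1 + 1/10*4/5, 0/1 + 1/10*1/1) = [2/25, 1/10)
  emit 'd', narrow to [1/100, 2/25)
Step 3: interval [1/100, 2/25), width = 2/25 - 1/100 = 7/100
  'e': [1/100 + 7/100*0/1, 1/100 + 7/100*1/10) = [1/100, 17/1000)
  'd': [1/100 + 7/100*1/10, 1/100 + 7/100*4/5) = [17/1000, 33/500) <- contains code 83/2000
  'b': [1/100 + 7/100*4/5, 1/100 + 7/100*1/1) = [33/500, 2/25)
  emit 'd', narrow to [17/1000, 33/500)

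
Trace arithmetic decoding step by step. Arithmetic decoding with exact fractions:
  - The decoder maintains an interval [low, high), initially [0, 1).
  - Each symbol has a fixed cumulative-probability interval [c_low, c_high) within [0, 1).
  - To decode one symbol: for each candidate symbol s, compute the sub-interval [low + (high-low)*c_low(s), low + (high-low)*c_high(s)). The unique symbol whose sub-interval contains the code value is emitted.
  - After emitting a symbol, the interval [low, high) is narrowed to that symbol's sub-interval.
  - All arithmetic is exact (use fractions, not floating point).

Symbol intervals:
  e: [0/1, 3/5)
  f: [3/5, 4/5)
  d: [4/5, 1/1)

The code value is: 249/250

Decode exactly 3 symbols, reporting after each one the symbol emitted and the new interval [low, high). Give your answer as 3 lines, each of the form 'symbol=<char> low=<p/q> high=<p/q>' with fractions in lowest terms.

Step 1: interval [0/1, 1/1), width = 1/1 - 0/1 = 1/1
  'e': [0/1 + 1/1*0/1, 0/1 + 1/1*3/5) = [0/1, 3/5)
  'f': [0/1 + 1/1*3/5, 0/1 + 1/1*4/5) = [3/5, 4/5)
  'd': [0/1 + 1/1*4/5, 0/1 + 1/1*1/1) = [4/5, 1/1) <- contains code 249/250
  emit 'd', narrow to [4/5, 1/1)
Step 2: interval [4/5, 1/1), width = 1/1 - 4/5 = 1/5
  'e': [4/5 + 1/5*0/1, 4/5 + 1/5*3/5) = [4/5, 23/25)
  'f': [4/5 + 1/5*3/5, 4/5 + 1/5*4/5) = [23/25, 24/25)
  'd': [4/5 + 1/5*4/5, 4/5 + 1/5*1/1) = [24/25, 1/1) <- contains code 249/250
  emit 'd', narrow to [24/25, 1/1)
Step 3: interval [24/25, 1/1), width = 1/1 - 24/25 = 1/25
  'e': [24/25 + 1/25*0/1, 24/25 + 1/25*3/5) = [24/25, 123/125)
  'f': [24/25 + 1/25*3/5, 24/25 + 1/25*4/5) = [123/125, 124/125)
  'd': [24/25 + 1/25*4/5, 24/25 + 1/25*1/1) = [124/125, 1/1) <- contains code 249/250
  emit 'd', narrow to [124/125, 1/1)

Answer: symbol=d low=4/5 high=1/1
symbol=d low=24/25 high=1/1
symbol=d low=124/125 high=1/1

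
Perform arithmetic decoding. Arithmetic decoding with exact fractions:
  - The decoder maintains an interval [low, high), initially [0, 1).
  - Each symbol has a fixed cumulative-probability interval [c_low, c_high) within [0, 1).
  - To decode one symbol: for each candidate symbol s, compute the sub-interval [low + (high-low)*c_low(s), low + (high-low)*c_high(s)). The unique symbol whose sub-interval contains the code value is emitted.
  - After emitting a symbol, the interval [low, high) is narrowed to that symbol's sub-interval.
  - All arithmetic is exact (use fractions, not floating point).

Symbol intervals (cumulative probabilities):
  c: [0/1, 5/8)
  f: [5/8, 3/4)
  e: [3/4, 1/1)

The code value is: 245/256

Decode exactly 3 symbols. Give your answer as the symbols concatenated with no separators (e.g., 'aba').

Answer: eec

Derivation:
Step 1: interval [0/1, 1/1), width = 1/1 - 0/1 = 1/1
  'c': [0/1 + 1/1*0/1, 0/1 + 1/1*5/8) = [0/1, 5/8)
  'f': [0/1 + 1/1*5/8, 0/1 + 1/1*3/4) = [5/8, 3/4)
  'e': [0/1 + 1/1*3/4, 0/1 + 1/1*1/1) = [3/4, 1/1) <- contains code 245/256
  emit 'e', narrow to [3/4, 1/1)
Step 2: interval [3/4, 1/1), width = 1/1 - 3/4 = 1/4
  'c': [3/4 + 1/4*0/1, 3/4 + 1/4*5/8) = [3/4, 29/32)
  'f': [3/4 + 1/4*5/8, 3/4 + 1/4*3/4) = [29/32, 15/16)
  'e': [3/4 + 1/4*3/4, 3/4 + 1/4*1/1) = [15/16, 1/1) <- contains code 245/256
  emit 'e', narrow to [15/16, 1/1)
Step 3: interval [15/16, 1/1), width = 1/1 - 15/16 = 1/16
  'c': [15/16 + 1/16*0/1, 15/16 + 1/16*5/8) = [15/16, 125/128) <- contains code 245/256
  'f': [15/16 + 1/16*5/8, 15/16 + 1/16*3/4) = [125/128, 63/64)
  'e': [15/16 + 1/16*3/4, 15/16 + 1/16*1/1) = [63/64, 1/1)
  emit 'c', narrow to [15/16, 125/128)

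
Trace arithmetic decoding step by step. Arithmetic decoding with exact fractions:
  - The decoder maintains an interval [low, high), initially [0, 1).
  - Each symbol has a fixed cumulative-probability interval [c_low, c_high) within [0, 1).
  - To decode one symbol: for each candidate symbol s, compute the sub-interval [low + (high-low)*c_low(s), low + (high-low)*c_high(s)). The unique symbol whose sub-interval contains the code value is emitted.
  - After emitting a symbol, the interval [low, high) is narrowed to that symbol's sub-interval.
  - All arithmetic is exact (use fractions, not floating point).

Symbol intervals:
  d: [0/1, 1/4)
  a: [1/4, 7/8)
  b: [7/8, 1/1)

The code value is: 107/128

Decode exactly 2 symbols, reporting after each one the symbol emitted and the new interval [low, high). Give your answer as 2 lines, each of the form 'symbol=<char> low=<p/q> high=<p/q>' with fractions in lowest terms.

Answer: symbol=a low=1/4 high=7/8
symbol=b low=51/64 high=7/8

Derivation:
Step 1: interval [0/1, 1/1), width = 1/1 - 0/1 = 1/1
  'd': [0/1 + 1/1*0/1, 0/1 + 1/1*1/4) = [0/1, 1/4)
  'a': [0/1 + 1/1*1/4, 0/1 + 1/1*7/8) = [1/4, 7/8) <- contains code 107/128
  'b': [0/1 + 1/1*7/8, 0/1 + 1/1*1/1) = [7/8, 1/1)
  emit 'a', narrow to [1/4, 7/8)
Step 2: interval [1/4, 7/8), width = 7/8 - 1/4 = 5/8
  'd': [1/4 + 5/8*0/1, 1/4 + 5/8*1/4) = [1/4, 13/32)
  'a': [1/4 + 5/8*1/4, 1/4 + 5/8*7/8) = [13/32, 51/64)
  'b': [1/4 + 5/8*7/8, 1/4 + 5/8*1/1) = [51/64, 7/8) <- contains code 107/128
  emit 'b', narrow to [51/64, 7/8)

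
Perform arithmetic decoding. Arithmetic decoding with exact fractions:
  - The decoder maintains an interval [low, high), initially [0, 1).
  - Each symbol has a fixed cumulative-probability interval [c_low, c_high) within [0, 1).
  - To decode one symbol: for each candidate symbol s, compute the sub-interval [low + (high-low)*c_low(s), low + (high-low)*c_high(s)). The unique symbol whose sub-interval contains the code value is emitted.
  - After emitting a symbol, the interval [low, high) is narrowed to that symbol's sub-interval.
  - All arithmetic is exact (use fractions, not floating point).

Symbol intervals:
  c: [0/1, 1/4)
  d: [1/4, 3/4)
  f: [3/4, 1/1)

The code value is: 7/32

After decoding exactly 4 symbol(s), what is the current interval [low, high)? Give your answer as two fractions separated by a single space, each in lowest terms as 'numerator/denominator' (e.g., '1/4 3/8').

Answer: 27/128 29/128

Derivation:
Step 1: interval [0/1, 1/1), width = 1/1 - 0/1 = 1/1
  'c': [0/1 + 1/1*0/1, 0/1 + 1/1*1/4) = [0/1, 1/4) <- contains code 7/32
  'd': [0/1 + 1/1*1/4, 0/1 + 1/1*3/4) = [1/4, 3/4)
  'f': [0/1 + 1/1*3/4, 0/1 + 1/1*1/1) = [3/4, 1/1)
  emit 'c', narrow to [0/1, 1/4)
Step 2: interval [0/1, 1/4), width = 1/4 - 0/1 = 1/4
  'c': [0/1 + 1/4*0/1, 0/1 + 1/4*1/4) = [0/1, 1/16)
  'd': [0/1 + 1/4*1/4, 0/1 + 1/4*3/4) = [1/16, 3/16)
  'f': [0/1 + 1/4*3/4, 0/1 + 1/4*1/1) = [3/16, 1/4) <- contains code 7/32
  emit 'f', narrow to [3/16, 1/4)
Step 3: interval [3/16, 1/4), width = 1/4 - 3/16 = 1/16
  'c': [3/16 + 1/16*0/1, 3/16 + 1/16*1/4) = [3/16, 13/64)
  'd': [3/16 + 1/16*1/4, 3/16 + 1/16*3/4) = [13/64, 15/64) <- contains code 7/32
  'f': [3/16 + 1/16*3/4, 3/16 + 1/16*1/1) = [15/64, 1/4)
  emit 'd', narrow to [13/64, 15/64)
Step 4: interval [13/64, 15/64), width = 15/64 - 13/64 = 1/32
  'c': [13/64 + 1/32*0/1, 13/64 + 1/32*1/4) = [13/64, 27/128)
  'd': [13/64 + 1/32*1/4, 13/64 + 1/32*3/4) = [27/128, 29/128) <- contains code 7/32
  'f': [13/64 + 1/32*3/4, 13/64 + 1/32*1/1) = [29/128, 15/64)
  emit 'd', narrow to [27/128, 29/128)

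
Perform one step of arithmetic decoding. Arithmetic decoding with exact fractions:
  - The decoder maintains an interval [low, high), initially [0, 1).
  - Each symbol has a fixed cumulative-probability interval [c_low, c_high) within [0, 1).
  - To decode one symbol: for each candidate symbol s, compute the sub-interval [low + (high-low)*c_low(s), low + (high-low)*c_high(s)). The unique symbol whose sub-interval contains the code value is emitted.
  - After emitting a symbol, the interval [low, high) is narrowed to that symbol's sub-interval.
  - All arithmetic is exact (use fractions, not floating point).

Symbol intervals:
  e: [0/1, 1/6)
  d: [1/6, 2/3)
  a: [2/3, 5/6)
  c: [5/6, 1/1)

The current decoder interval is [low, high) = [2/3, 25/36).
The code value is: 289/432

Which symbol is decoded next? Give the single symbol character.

Answer: e

Derivation:
Interval width = high − low = 25/36 − 2/3 = 1/36
Scaled code = (code − low) / width = (289/432 − 2/3) / 1/36 = 1/12
  e: [0/1, 1/6) ← scaled code falls here ✓
  d: [1/6, 2/3) 
  a: [2/3, 5/6) 
  c: [5/6, 1/1) 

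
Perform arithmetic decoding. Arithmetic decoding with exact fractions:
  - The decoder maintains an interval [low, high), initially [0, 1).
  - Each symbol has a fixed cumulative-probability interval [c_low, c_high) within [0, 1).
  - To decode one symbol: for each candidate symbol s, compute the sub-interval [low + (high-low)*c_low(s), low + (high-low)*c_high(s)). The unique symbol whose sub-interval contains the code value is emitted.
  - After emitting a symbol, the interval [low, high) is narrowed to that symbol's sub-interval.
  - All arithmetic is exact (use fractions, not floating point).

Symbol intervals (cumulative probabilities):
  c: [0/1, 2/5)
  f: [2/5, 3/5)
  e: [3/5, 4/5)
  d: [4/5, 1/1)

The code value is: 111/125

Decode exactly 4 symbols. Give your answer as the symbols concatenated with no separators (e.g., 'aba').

Answer: dfcf

Derivation:
Step 1: interval [0/1, 1/1), width = 1/1 - 0/1 = 1/1
  'c': [0/1 + 1/1*0/1, 0/1 + 1/1*2/5) = [0/1, 2/5)
  'f': [0/1 + 1/1*2/5, 0/1 + 1/1*3/5) = [2/5, 3/5)
  'e': [0/1 + 1/1*3/5, 0/1 + 1/1*4/5) = [3/5, 4/5)
  'd': [0/1 + 1/1*4/5, 0/1 + 1/1*1/1) = [4/5, 1/1) <- contains code 111/125
  emit 'd', narrow to [4/5, 1/1)
Step 2: interval [4/5, 1/1), width = 1/1 - 4/5 = 1/5
  'c': [4/5 + 1/5*0/1, 4/5 + 1/5*2/5) = [4/5, 22/25)
  'f': [4/5 + 1/5*2/5, 4/5 + 1/5*3/5) = [22/25, 23/25) <- contains code 111/125
  'e': [4/5 + 1/5*3/5, 4/5 + 1/5*4/5) = [23/25, 24/25)
  'd': [4/5 + 1/5*4/5, 4/5 + 1/5*1/1) = [24/25, 1/1)
  emit 'f', narrow to [22/25, 23/25)
Step 3: interval [22/25, 23/25), width = 23/25 - 22/25 = 1/25
  'c': [22/25 + 1/25*0/1, 22/25 + 1/25*2/5) = [22/25, 112/125) <- contains code 111/125
  'f': [22/25 + 1/25*2/5, 22/25 + 1/25*3/5) = [112/125, 113/125)
  'e': [22/25 + 1/25*3/5, 22/25 + 1/25*4/5) = [113/125, 114/125)
  'd': [22/25 + 1/25*4/5, 22/25 + 1/25*1/1) = [114/125, 23/25)
  emit 'c', narrow to [22/25, 112/125)
Step 4: interval [22/25, 112/125), width = 112/125 - 22/25 = 2/125
  'c': [22/25 + 2/125*0/1, 22/25 + 2/125*2/5) = [22/25, 554/625)
  'f': [22/25 + 2/125*2/5, 22/25 + 2/125*3/5) = [554/625, 556/625) <- contains code 111/125
  'e': [22/25 + 2/125*3/5, 22/25 + 2/125*4/5) = [556/625, 558/625)
  'd': [22/25 + 2/125*4/5, 22/25 + 2/125*1/1) = [558/625, 112/125)
  emit 'f', narrow to [554/625, 556/625)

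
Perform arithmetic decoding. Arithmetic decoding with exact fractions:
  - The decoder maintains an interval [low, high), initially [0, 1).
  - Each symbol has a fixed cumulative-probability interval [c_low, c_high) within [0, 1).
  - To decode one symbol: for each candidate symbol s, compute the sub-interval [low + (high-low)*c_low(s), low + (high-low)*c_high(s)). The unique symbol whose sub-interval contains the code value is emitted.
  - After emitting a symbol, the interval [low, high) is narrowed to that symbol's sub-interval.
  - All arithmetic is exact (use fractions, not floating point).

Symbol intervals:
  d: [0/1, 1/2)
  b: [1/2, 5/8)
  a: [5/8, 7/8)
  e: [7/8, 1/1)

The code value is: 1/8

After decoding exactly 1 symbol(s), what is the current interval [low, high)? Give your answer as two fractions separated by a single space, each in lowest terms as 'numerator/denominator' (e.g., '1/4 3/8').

Answer: 0/1 1/2

Derivation:
Step 1: interval [0/1, 1/1), width = 1/1 - 0/1 = 1/1
  'd': [0/1 + 1/1*0/1, 0/1 + 1/1*1/2) = [0/1, 1/2) <- contains code 1/8
  'b': [0/1 + 1/1*1/2, 0/1 + 1/1*5/8) = [1/2, 5/8)
  'a': [0/1 + 1/1*5/8, 0/1 + 1/1*7/8) = [5/8, 7/8)
  'e': [0/1 + 1/1*7/8, 0/1 + 1/1*1/1) = [7/8, 1/1)
  emit 'd', narrow to [0/1, 1/2)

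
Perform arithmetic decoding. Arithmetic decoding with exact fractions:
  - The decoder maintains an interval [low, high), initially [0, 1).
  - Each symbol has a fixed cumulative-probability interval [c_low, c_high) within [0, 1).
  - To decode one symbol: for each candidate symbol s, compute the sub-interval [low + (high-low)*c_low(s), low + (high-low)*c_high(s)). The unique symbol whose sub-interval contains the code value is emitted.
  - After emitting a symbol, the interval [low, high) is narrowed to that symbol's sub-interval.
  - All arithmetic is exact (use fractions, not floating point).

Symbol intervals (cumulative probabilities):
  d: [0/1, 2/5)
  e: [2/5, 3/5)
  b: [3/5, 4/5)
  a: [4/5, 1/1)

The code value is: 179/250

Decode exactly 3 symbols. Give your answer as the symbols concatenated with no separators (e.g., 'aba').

Answer: bea

Derivation:
Step 1: interval [0/1, 1/1), width = 1/1 - 0/1 = 1/1
  'd': [0/1 + 1/1*0/1, 0/1 + 1/1*2/5) = [0/1, 2/5)
  'e': [0/1 + 1/1*2/5, 0/1 + 1/1*3/5) = [2/5, 3/5)
  'b': [0/1 + 1/1*3/5, 0/1 + 1/1*4/5) = [3/5, 4/5) <- contains code 179/250
  'a': [0/1 + 1/1*4/5, 0/1 + 1/1*1/1) = [4/5, 1/1)
  emit 'b', narrow to [3/5, 4/5)
Step 2: interval [3/5, 4/5), width = 4/5 - 3/5 = 1/5
  'd': [3/5 + 1/5*0/1, 3/5 + 1/5*2/5) = [3/5, 17/25)
  'e': [3/5 + 1/5*2/5, 3/5 + 1/5*3/5) = [17/25, 18/25) <- contains code 179/250
  'b': [3/5 + 1/5*3/5, 3/5 + 1/5*4/5) = [18/25, 19/25)
  'a': [3/5 + 1/5*4/5, 3/5 + 1/5*1/1) = [19/25, 4/5)
  emit 'e', narrow to [17/25, 18/25)
Step 3: interval [17/25, 18/25), width = 18/25 - 17/25 = 1/25
  'd': [17/25 + 1/25*0/1, 17/25 + 1/25*2/5) = [17/25, 87/125)
  'e': [17/25 + 1/25*2/5, 17/25 + 1/25*3/5) = [87/125, 88/125)
  'b': [17/25 + 1/25*3/5, 17/25 + 1/25*4/5) = [88/125, 89/125)
  'a': [17/25 + 1/25*4/5, 17/25 + 1/25*1/1) = [89/125, 18/25) <- contains code 179/250
  emit 'a', narrow to [89/125, 18/25)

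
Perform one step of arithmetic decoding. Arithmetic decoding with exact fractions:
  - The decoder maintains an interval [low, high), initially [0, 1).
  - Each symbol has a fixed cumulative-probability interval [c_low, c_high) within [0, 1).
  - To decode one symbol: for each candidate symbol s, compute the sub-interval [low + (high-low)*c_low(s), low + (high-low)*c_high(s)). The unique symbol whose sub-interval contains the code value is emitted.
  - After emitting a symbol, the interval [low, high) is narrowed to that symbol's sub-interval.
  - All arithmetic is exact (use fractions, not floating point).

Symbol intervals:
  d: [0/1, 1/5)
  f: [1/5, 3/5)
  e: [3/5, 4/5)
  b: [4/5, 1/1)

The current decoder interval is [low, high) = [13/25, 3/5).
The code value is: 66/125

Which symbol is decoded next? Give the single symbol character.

Answer: d

Derivation:
Interval width = high − low = 3/5 − 13/25 = 2/25
Scaled code = (code − low) / width = (66/125 − 13/25) / 2/25 = 1/10
  d: [0/1, 1/5) ← scaled code falls here ✓
  f: [1/5, 3/5) 
  e: [3/5, 4/5) 
  b: [4/5, 1/1) 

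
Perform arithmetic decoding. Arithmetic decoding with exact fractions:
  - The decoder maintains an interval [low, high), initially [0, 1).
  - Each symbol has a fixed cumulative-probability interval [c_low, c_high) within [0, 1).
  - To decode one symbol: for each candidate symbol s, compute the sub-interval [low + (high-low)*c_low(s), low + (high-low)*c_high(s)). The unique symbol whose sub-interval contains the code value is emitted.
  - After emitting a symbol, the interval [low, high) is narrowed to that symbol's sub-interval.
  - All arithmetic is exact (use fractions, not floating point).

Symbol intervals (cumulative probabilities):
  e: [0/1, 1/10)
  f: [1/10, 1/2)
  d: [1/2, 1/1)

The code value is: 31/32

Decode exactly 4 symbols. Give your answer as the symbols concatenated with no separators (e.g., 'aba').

Answer: dddd

Derivation:
Step 1: interval [0/1, 1/1), width = 1/1 - 0/1 = 1/1
  'e': [0/1 + 1/1*0/1, 0/1 + 1/1*1/10) = [0/1, 1/10)
  'f': [0/1 + 1/1*1/10, 0/1 + 1/1*1/2) = [1/10, 1/2)
  'd': [0/1 + 1/1*1/2, 0/1 + 1/1*1/1) = [1/2, 1/1) <- contains code 31/32
  emit 'd', narrow to [1/2, 1/1)
Step 2: interval [1/2, 1/1), width = 1/1 - 1/2 = 1/2
  'e': [1/2 + 1/2*0/1, 1/2 + 1/2*1/10) = [1/2, 11/20)
  'f': [1/2 + 1/2*1/10, 1/2 + 1/2*1/2) = [11/20, 3/4)
  'd': [1/2 + 1/2*1/2, 1/2 + 1/2*1/1) = [3/4, 1/1) <- contains code 31/32
  emit 'd', narrow to [3/4, 1/1)
Step 3: interval [3/4, 1/1), width = 1/1 - 3/4 = 1/4
  'e': [3/4 + 1/4*0/1, 3/4 + 1/4*1/10) = [3/4, 31/40)
  'f': [3/4 + 1/4*1/10, 3/4 + 1/4*1/2) = [31/40, 7/8)
  'd': [3/4 + 1/4*1/2, 3/4 + 1/4*1/1) = [7/8, 1/1) <- contains code 31/32
  emit 'd', narrow to [7/8, 1/1)
Step 4: interval [7/8, 1/1), width = 1/1 - 7/8 = 1/8
  'e': [7/8 + 1/8*0/1, 7/8 + 1/8*1/10) = [7/8, 71/80)
  'f': [7/8 + 1/8*1/10, 7/8 + 1/8*1/2) = [71/80, 15/16)
  'd': [7/8 + 1/8*1/2, 7/8 + 1/8*1/1) = [15/16, 1/1) <- contains code 31/32
  emit 'd', narrow to [15/16, 1/1)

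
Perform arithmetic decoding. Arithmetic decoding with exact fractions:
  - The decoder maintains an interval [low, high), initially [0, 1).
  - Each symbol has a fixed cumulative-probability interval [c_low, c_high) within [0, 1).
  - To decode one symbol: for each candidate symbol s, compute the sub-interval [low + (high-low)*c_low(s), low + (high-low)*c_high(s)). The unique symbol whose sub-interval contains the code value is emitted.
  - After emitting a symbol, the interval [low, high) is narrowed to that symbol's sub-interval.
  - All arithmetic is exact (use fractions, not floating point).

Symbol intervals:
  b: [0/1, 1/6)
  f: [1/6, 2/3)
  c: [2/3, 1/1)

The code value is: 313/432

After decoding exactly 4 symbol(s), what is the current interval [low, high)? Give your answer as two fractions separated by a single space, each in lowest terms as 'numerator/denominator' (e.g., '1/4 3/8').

Step 1: interval [0/1, 1/1), width = 1/1 - 0/1 = 1/1
  'b': [0/1 + 1/1*0/1, 0/1 + 1/1*1/6) = [0/1, 1/6)
  'f': [0/1 + 1/1*1/6, 0/1 + 1/1*2/3) = [1/6, 2/3)
  'c': [0/1 + 1/1*2/3, 0/1 + 1/1*1/1) = [2/3, 1/1) <- contains code 313/432
  emit 'c', narrow to [2/3, 1/1)
Step 2: interval [2/3, 1/1), width = 1/1 - 2/3 = 1/3
  'b': [2/3 + 1/3*0/1, 2/3 + 1/3*1/6) = [2/3, 13/18)
  'f': [2/3 + 1/3*1/6, 2/3 + 1/3*2/3) = [13/18, 8/9) <- contains code 313/432
  'c': [2/3 + 1/3*2/3, 2/3 + 1/3*1/1) = [8/9, 1/1)
  emit 'f', narrow to [13/18, 8/9)
Step 3: interval [13/18, 8/9), width = 8/9 - 13/18 = 1/6
  'b': [13/18 + 1/6*0/1, 13/18 + 1/6*1/6) = [13/18, 3/4) <- contains code 313/432
  'f': [13/18 + 1/6*1/6, 13/18 + 1/6*2/3) = [3/4, 5/6)
  'c': [13/18 + 1/6*2/3, 13/18 + 1/6*1/1) = [5/6, 8/9)
  emit 'b', narrow to [13/18, 3/4)
Step 4: interval [13/18, 3/4), width = 3/4 - 13/18 = 1/36
  'b': [13/18 + 1/36*0/1, 13/18 + 1/36*1/6) = [13/18, 157/216) <- contains code 313/432
  'f': [13/18 + 1/36*1/6, 13/18 + 1/36*2/3) = [157/216, 20/27)
  'c': [13/18 + 1/36*2/3, 13/18 + 1/36*1/1) = [20/27, 3/4)
  emit 'b', narrow to [13/18, 157/216)

Answer: 13/18 157/216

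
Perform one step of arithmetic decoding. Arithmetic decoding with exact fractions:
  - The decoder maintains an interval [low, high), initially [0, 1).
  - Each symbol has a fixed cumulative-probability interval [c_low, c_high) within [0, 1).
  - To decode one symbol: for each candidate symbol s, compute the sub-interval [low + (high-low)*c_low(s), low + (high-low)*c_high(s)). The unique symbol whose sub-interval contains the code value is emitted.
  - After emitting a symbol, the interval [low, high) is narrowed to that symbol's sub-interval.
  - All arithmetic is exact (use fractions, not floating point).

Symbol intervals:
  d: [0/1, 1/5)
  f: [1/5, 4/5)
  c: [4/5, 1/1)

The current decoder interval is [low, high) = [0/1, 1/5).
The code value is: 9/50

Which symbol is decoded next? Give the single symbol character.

Interval width = high − low = 1/5 − 0/1 = 1/5
Scaled code = (code − low) / width = (9/50 − 0/1) / 1/5 = 9/10
  d: [0/1, 1/5) 
  f: [1/5, 4/5) 
  c: [4/5, 1/1) ← scaled code falls here ✓

Answer: c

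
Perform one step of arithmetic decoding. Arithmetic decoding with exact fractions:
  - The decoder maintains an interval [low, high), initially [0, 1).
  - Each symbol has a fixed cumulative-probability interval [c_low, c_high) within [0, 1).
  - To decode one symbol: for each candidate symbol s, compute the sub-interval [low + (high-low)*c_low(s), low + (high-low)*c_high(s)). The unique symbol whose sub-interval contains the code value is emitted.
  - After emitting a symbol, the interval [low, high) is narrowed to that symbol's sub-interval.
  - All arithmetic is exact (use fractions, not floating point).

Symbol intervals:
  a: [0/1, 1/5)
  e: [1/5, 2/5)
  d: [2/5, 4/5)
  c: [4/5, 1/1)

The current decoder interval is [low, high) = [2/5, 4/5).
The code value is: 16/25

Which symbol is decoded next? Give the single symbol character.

Interval width = high − low = 4/5 − 2/5 = 2/5
Scaled code = (code − low) / width = (16/25 − 2/5) / 2/5 = 3/5
  a: [0/1, 1/5) 
  e: [1/5, 2/5) 
  d: [2/5, 4/5) ← scaled code falls here ✓
  c: [4/5, 1/1) 

Answer: d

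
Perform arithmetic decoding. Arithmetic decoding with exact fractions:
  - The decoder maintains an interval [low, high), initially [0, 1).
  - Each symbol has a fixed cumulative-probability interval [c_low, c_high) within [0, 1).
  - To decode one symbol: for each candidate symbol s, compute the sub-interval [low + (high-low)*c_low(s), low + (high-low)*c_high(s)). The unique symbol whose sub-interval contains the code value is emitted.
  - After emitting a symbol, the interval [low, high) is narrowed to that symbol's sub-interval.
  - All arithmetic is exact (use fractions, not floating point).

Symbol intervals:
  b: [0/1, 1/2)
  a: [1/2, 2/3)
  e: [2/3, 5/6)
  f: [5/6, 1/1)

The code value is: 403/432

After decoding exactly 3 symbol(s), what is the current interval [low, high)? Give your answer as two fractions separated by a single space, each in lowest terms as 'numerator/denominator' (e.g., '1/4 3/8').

Answer: 67/72 101/108

Derivation:
Step 1: interval [0/1, 1/1), width = 1/1 - 0/1 = 1/1
  'b': [0/1 + 1/1*0/1, 0/1 + 1/1*1/2) = [0/1, 1/2)
  'a': [0/1 + 1/1*1/2, 0/1 + 1/1*2/3) = [1/2, 2/3)
  'e': [0/1 + 1/1*2/3, 0/1 + 1/1*5/6) = [2/3, 5/6)
  'f': [0/1 + 1/1*5/6, 0/1 + 1/1*1/1) = [5/6, 1/1) <- contains code 403/432
  emit 'f', narrow to [5/6, 1/1)
Step 2: interval [5/6, 1/1), width = 1/1 - 5/6 = 1/6
  'b': [5/6 + 1/6*0/1, 5/6 + 1/6*1/2) = [5/6, 11/12)
  'a': [5/6 + 1/6*1/2, 5/6 + 1/6*2/3) = [11/12, 17/18) <- contains code 403/432
  'e': [5/6 + 1/6*2/3, 5/6 + 1/6*5/6) = [17/18, 35/36)
  'f': [5/6 + 1/6*5/6, 5/6 + 1/6*1/1) = [35/36, 1/1)
  emit 'a', narrow to [11/12, 17/18)
Step 3: interval [11/12, 17/18), width = 17/18 - 11/12 = 1/36
  'b': [11/12 + 1/36*0/1, 11/12 + 1/36*1/2) = [11/12, 67/72)
  'a': [11/12 + 1/36*1/2, 11/12 + 1/36*2/3) = [67/72, 101/108) <- contains code 403/432
  'e': [11/12 + 1/36*2/3, 11/12 + 1/36*5/6) = [101/108, 203/216)
  'f': [11/12 + 1/36*5/6, 11/12 + 1/36*1/1) = [203/216, 17/18)
  emit 'a', narrow to [67/72, 101/108)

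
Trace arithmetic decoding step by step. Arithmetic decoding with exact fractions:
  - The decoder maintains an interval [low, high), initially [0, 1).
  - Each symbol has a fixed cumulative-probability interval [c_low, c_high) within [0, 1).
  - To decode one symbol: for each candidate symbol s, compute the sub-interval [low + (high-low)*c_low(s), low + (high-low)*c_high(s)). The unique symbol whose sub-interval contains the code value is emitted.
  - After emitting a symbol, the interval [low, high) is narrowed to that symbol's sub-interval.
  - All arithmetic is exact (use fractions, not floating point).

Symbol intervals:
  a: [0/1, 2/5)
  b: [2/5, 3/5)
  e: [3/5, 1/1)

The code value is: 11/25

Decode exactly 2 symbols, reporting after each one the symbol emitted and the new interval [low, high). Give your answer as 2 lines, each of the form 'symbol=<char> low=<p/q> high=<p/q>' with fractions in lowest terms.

Answer: symbol=b low=2/5 high=3/5
symbol=a low=2/5 high=12/25

Derivation:
Step 1: interval [0/1, 1/1), width = 1/1 - 0/1 = 1/1
  'a': [0/1 + 1/1*0/1, 0/1 + 1/1*2/5) = [0/1, 2/5)
  'b': [0/1 + 1/1*2/5, 0/1 + 1/1*3/5) = [2/5, 3/5) <- contains code 11/25
  'e': [0/1 + 1/1*3/5, 0/1 + 1/1*1/1) = [3/5, 1/1)
  emit 'b', narrow to [2/5, 3/5)
Step 2: interval [2/5, 3/5), width = 3/5 - 2/5 = 1/5
  'a': [2/5 + 1/5*0/1, 2/5 + 1/5*2/5) = [2/5, 12/25) <- contains code 11/25
  'b': [2/5 + 1/5*2/5, 2/5 + 1/5*3/5) = [12/25, 13/25)
  'e': [2/5 + 1/5*3/5, 2/5 + 1/5*1/1) = [13/25, 3/5)
  emit 'a', narrow to [2/5, 12/25)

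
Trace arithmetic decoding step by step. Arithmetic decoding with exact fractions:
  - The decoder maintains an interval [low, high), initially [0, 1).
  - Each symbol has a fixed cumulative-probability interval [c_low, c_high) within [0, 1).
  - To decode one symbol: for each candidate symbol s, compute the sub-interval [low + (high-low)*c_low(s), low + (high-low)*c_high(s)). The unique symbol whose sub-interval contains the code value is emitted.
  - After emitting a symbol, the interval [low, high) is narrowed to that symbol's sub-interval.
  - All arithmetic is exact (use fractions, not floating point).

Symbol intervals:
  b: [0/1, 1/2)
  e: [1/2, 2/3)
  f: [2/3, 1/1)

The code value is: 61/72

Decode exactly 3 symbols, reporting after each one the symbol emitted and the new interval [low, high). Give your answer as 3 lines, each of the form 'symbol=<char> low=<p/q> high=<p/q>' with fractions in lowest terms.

Step 1: interval [0/1, 1/1), width = 1/1 - 0/1 = 1/1
  'b': [0/1 + 1/1*0/1, 0/1 + 1/1*1/2) = [0/1, 1/2)
  'e': [0/1 + 1/1*1/2, 0/1 + 1/1*2/3) = [1/2, 2/3)
  'f': [0/1 + 1/1*2/3, 0/1 + 1/1*1/1) = [2/3, 1/1) <- contains code 61/72
  emit 'f', narrow to [2/3, 1/1)
Step 2: interval [2/3, 1/1), width = 1/1 - 2/3 = 1/3
  'b': [2/3 + 1/3*0/1, 2/3 + 1/3*1/2) = [2/3, 5/6)
  'e': [2/3 + 1/3*1/2, 2/3 + 1/3*2/3) = [5/6, 8/9) <- contains code 61/72
  'f': [2/3 + 1/3*2/3, 2/3 + 1/3*1/1) = [8/9, 1/1)
  emit 'e', narrow to [5/6, 8/9)
Step 3: interval [5/6, 8/9), width = 8/9 - 5/6 = 1/18
  'b': [5/6 + 1/18*0/1, 5/6 + 1/18*1/2) = [5/6, 31/36) <- contains code 61/72
  'e': [5/6 + 1/18*1/2, 5/6 + 1/18*2/3) = [31/36, 47/54)
  'f': [5/6 + 1/18*2/3, 5/6 + 1/18*1/1) = [47/54, 8/9)
  emit 'b', narrow to [5/6, 31/36)

Answer: symbol=f low=2/3 high=1/1
symbol=e low=5/6 high=8/9
symbol=b low=5/6 high=31/36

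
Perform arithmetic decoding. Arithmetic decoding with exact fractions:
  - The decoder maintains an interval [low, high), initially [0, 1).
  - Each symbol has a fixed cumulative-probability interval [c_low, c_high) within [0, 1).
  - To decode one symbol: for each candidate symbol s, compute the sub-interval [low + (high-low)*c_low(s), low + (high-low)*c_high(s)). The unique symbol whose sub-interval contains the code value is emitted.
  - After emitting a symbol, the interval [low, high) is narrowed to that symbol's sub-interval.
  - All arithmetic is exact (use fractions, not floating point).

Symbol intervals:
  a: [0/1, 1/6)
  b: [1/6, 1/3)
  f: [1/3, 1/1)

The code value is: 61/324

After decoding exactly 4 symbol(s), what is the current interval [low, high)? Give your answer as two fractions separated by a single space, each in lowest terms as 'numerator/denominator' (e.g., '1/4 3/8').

Step 1: interval [0/1, 1/1), width = 1/1 - 0/1 = 1/1
  'a': [0/1 + 1/1*0/1, 0/1 + 1/1*1/6) = [0/1, 1/6)
  'b': [0/1 + 1/1*1/6, 0/1 + 1/1*1/3) = [1/6, 1/3) <- contains code 61/324
  'f': [0/1 + 1/1*1/3, 0/1 + 1/1*1/1) = [1/3, 1/1)
  emit 'b', narrow to [1/6, 1/3)
Step 2: interval [1/6, 1/3), width = 1/3 - 1/6 = 1/6
  'a': [1/6 + 1/6*0/1, 1/6 + 1/6*1/6) = [1/6, 7/36) <- contains code 61/324
  'b': [1/6 + 1/6*1/6, 1/6 + 1/6*1/3) = [7/36, 2/9)
  'f': [1/6 + 1/6*1/3, 1/6 + 1/6*1/1) = [2/9, 1/3)
  emit 'a', narrow to [1/6, 7/36)
Step 3: interval [1/6, 7/36), width = 7/36 - 1/6 = 1/36
  'a': [1/6 + 1/36*0/1, 1/6 + 1/36*1/6) = [1/6, 37/216)
  'b': [1/6 + 1/36*1/6, 1/6 + 1/36*1/3) = [37/216, 19/108)
  'f': [1/6 + 1/36*1/3, 1/6 + 1/36*1/1) = [19/108, 7/36) <- contains code 61/324
  emit 'f', narrow to [19/108, 7/36)
Step 4: interval [19/108, 7/36), width = 7/36 - 19/108 = 1/54
  'a': [19/108 + 1/54*0/1, 19/108 + 1/54*1/6) = [19/108, 29/162)
  'b': [19/108 + 1/54*1/6, 19/108 + 1/54*1/3) = [29/162, 59/324)
  'f': [19/108 + 1/54*1/3, 19/108 + 1/54*1/1) = [59/324, 7/36) <- contains code 61/324
  emit 'f', narrow to [59/324, 7/36)

Answer: 59/324 7/36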